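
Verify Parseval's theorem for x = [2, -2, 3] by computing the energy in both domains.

Time domain:
Σ|x[n]|² = |2|² + |-2|² + |3|² = 17.0000

Frequency domain:
(1/3)Σ|X[k]|² = (1/3)(|3|² + |1.5000+4.3301i|² + |1.5000-4.3301i|²) = (1/3)·51.0000 = 17.0000

Both sides agree, confirming Parseval's theorem.

Σ|x[n]|² = (1/N)Σ|X[k]|² = 17.0000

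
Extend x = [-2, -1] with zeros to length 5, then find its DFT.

Original 2-point DFT: [-3, -1]
Zero-padded 5-point DFT provides frequency interpolation.

DFT_5([x, 0, ...]) = [-3, -2.3090+0.9511i, -1.1910+0.5878i, -1.1910-0.5878i, -2.3090-0.9511i]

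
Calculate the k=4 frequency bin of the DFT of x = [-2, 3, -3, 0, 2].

X[4] = Σ(n=0 to 4) x[n] · ω_5^(4n) where ω_5 = e^(-2πi/5)
= (-2)·ω_5^0 + (3)·ω_5^4 + (-3)·ω_5^8 + (0)·ω_5^12 + (2)·ω_5^16

X[4] = 1.9721-0.8123i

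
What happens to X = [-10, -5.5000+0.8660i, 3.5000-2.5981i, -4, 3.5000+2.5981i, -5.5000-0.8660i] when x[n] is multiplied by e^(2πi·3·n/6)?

Modulation property: DFT(ω_6^(-3n)·x[n]) = X[(k-3) mod 6], so circularly shift X by 3 positions.

X[k-3] = [-4, 3.5000+2.5981i, -5.5000-0.8660i, -10, -5.5000+0.8660i, 3.5000-2.5981i]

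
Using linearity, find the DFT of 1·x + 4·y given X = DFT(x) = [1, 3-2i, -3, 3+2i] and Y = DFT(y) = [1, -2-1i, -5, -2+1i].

By linearity: DFT(1x + 4y) = 1·DFT(x) + 4·DFT(y)
= 1·[1, 3-2i, -3, 3+2i] + 4·[1, -2-1i, -5, -2+1i]

Computing element-wise:
Z[0] = 1·(1) + 4·(1) = 5
Z[1] = 1·(3-2i) + 4·(-2-1i) = -5-6i
Z[2] = 1·(-3) + 4·(-5) = -23
Z[3] = 1·(3+2i) + 4·(-2+1i) = -5+6i

DFT(1x + 4y) = 1·X + 4·Y = [5, -5-6i, -23, -5+6i]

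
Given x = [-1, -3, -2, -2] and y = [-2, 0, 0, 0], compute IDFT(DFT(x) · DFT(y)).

(x ⊛ y)[n] = Σ(m=0 to 3) x[m] · y[(n-m) mod 4]

Computing each output sample:
(x ⊛ y)[0] = 2
(x ⊛ y)[1] = 6
(x ⊛ y)[2] = 4
(x ⊛ y)[3] = 4

x ⊛ y = [2, 6, 4, 4]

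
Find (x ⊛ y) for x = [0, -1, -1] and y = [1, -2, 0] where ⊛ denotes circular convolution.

(x ⊛ y)[n] = Σ(m=0 to 2) x[m] · y[(n-m) mod 3]

Computing each output sample:
(x ⊛ y)[0] = 2
(x ⊛ y)[1] = -1
(x ⊛ y)[2] = 1

x ⊛ y = [2, -1, 1]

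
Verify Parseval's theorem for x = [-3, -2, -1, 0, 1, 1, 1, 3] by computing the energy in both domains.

Time domain:
Σ|x[n]|² = |-3|² + |-2|² + |-1|² + |0|² + |1|² + |1|² + |1|² + |3|² = 26.0000

Frequency domain:
(1/8)Σ|X[k]|² = (1/8)(|0|² + |-4.0000+6.2426i|² + |-2+4i|² + |-4.0000+2.2426i|² + |-4|² + |-4.0000-2.2426i|² + |-2-4i|² + |-4.0000-6.2426i|²) = (1/8)·208.0000 = 26.0000

Both sides agree, confirming Parseval's theorem.

Σ|x[n]|² = (1/N)Σ|X[k]|² = 26.0000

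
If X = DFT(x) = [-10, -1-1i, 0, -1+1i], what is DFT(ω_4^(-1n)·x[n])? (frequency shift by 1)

Modulation property: DFT(ω_4^(-1n)·x[n]) = X[(k-1) mod 4], so circularly shift X by 1 positions.

X[k-1] = [-1+1i, -10, -1-1i, 0]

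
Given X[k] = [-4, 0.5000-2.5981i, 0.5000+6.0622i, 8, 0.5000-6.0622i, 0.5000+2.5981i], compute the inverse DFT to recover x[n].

x[n] = (1/6) Σ(k=0 to 5) X[k] · e^(2πikn/6)

Computing each x[n]:
x[0] = 1
x[1] = -3
x[2] = 3
x[3] = -2
x[4] = -2
x[5] = -1

x = [1, -3, 3, -2, -2, -1]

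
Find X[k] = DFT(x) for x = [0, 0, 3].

X[k] = Σ(n=0 to 2) x[n] · ω_3^(nk)
where ω_3 = e^(-2πi/3)

Computing each X[k]:
X[0] = 3
X[1] = -1.5000+2.5981i
X[2] = -1.5000-2.5981i

X = [3, -1.5000+2.5981i, -1.5000-2.5981i]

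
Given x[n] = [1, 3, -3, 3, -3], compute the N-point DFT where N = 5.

X[k] = Σ(n=0 to 4) x[n] · ω_5^(nk)
where ω_5 = e^(-2πi/5)

Computing each X[k]:
X[0] = 1
X[1] = 1.0000-2.1796i
X[2] = 1.0000-9.2331i
X[3] = 1.0000+9.2331i
X[4] = 1.0000+2.1796i

X = [1, 1.0000-2.1796i, 1.0000-9.2331i, 1.0000+9.2331i, 1.0000+2.1796i]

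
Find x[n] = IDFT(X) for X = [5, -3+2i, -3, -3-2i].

x[n] = (1/4) Σ(k=0 to 3) X[k] · e^(2πikn/4)

Computing each x[n]:
x[0] = -1
x[1] = 1
x[2] = 2
x[3] = 3

x = [-1, 1, 2, 3]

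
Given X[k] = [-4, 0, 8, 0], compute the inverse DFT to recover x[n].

x[n] = (1/4) Σ(k=0 to 3) X[k] · e^(2πikn/4)

Computing each x[n]:
x[0] = 1
x[1] = -3
x[2] = 1
x[3] = -3

x = [1, -3, 1, -3]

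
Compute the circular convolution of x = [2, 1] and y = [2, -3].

(x ⊛ y)[n] = Σ(m=0 to 1) x[m] · y[(n-m) mod 2]

Computing each output sample:
(x ⊛ y)[0] = 1
(x ⊛ y)[1] = -4

x ⊛ y = [1, -4]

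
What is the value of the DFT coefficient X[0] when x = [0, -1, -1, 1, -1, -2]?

X[0] = Σ(n=0 to 5) x[n] · ω_6^0 = Σ x[n]
= (0) + (-1) + (-1) + (1) + (-1) + (-2)

X[0] = -4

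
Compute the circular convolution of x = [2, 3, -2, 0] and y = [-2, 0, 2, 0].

(x ⊛ y)[n] = Σ(m=0 to 3) x[m] · y[(n-m) mod 4]

Computing each output sample:
(x ⊛ y)[0] = -8
(x ⊛ y)[1] = -6
(x ⊛ y)[2] = 8
(x ⊛ y)[3] = 6

x ⊛ y = [-8, -6, 8, 6]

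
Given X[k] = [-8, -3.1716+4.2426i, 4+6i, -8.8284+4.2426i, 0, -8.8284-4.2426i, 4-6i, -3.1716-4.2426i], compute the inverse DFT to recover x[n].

x[n] = (1/8) Σ(k=0 to 7) X[k] · e^(2πikn/8)

Computing each x[n]:
x[0] = -3
x[1] = -3
x[2] = -2
x[3] = -2
x[4] = 3
x[5] = -2
x[6] = -2
x[7] = 3

x = [-3, -3, -2, -2, 3, -2, -2, 3]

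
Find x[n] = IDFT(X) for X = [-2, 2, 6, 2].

x[n] = (1/4) Σ(k=0 to 3) X[k] · e^(2πikn/4)

Computing each x[n]:
x[0] = 2
x[1] = -2
x[2] = 0
x[3] = -2

x = [2, -2, 0, -2]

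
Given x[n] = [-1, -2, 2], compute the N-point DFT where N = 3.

X[k] = Σ(n=0 to 2) x[n] · ω_3^(nk)
where ω_3 = e^(-2πi/3)

Computing each X[k]:
X[0] = -1
X[1] = -1.0000+3.4641i
X[2] = -1.0000-3.4641i

X = [-1, -1.0000+3.4641i, -1.0000-3.4641i]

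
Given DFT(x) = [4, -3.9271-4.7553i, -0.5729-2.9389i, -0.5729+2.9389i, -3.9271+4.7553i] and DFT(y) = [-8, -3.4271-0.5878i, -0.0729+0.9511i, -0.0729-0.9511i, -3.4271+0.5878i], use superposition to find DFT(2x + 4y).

By linearity: DFT(2x + 4y) = 2·DFT(x) + 4·DFT(y)
= 2·[4, -3.9271-4.7553i, -0.5729-2.9389i, -0.5729+2.9389i, -3.9271+4.7553i] + 4·[-8, -3.4271-0.5878i, -0.0729+0.9511i, -0.0729-0.9511i, -3.4271+0.5878i]

Computing element-wise:
Z[0] = 2·(4) + 4·(-8) = -24
Z[1] = 2·(-3.9271-4.7553i) + 4·(-3.4271-0.5878i) = -21.5626-11.8618i
Z[2] = 2·(-0.5729-2.9389i) + 4·(-0.0729+0.9511i) = -1.4374-2.0734i
Z[3] = 2·(-0.5729+2.9389i) + 4·(-0.0729-0.9511i) = -1.4374+2.0734i
Z[4] = 2·(-3.9271+4.7553i) + 4·(-3.4271+0.5878i) = -21.5626+11.8618i

DFT(2x + 4y) = 2·X + 4·Y = [-24, -21.5626-11.8618i, -1.4374-2.0734i, -1.4374+2.0734i, -21.5626+11.8618i]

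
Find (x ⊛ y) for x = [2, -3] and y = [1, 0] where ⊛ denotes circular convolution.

(x ⊛ y)[n] = Σ(m=0 to 1) x[m] · y[(n-m) mod 2]

Computing each output sample:
(x ⊛ y)[0] = 2
(x ⊛ y)[1] = -3

x ⊛ y = [2, -3]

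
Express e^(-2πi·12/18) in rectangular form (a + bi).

ω_18^12 = e^(-2πi·12/18)
= cos(-2π·12/18) + i·sin(-2π·12/18)
= cos(-24π/18) + i·sin(-24π/18)

ω_18^12 = cos(-24π/18) + i·sin(-24π/18) = -0.5000+0.8660i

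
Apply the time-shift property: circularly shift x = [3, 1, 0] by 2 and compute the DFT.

Time shift by 2: X_shifted[k] = ω_3^(2k) · X[k]
Shifted x = [1, 0, 3]

DFT(x[n-2]) = [4, -0.5000+2.5981i, -0.5000-2.5981i]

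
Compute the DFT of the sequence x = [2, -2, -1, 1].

X[k] = Σ(n=0 to 3) x[n] · ω_4^(nk)
where ω_4 = e^(-2πi/4)

Computing each X[k]:
X[0] = 0
X[1] = 3+3i
X[2] = 2
X[3] = 3-3i

X = [0, 3+3i, 2, 3-3i]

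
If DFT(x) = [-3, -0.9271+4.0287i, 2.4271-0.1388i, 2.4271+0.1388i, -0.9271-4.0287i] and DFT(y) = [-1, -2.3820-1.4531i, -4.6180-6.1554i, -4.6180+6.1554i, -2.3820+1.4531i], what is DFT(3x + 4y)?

By linearity: DFT(3x + 4y) = 3·DFT(x) + 4·DFT(y)
= 3·[-3, -0.9271+4.0287i, 2.4271-0.1388i, 2.4271+0.1388i, -0.9271-4.0287i] + 4·[-1, -2.3820-1.4531i, -4.6180-6.1554i, -4.6180+6.1554i, -2.3820+1.4531i]

Computing element-wise:
Z[0] = 3·(-3) + 4·(-1) = -13
Z[1] = 3·(-0.9271+4.0287i) + 4·(-2.3820-1.4531i) = -12.3093+6.2737i
Z[2] = 3·(2.4271-0.1388i) + 4·(-4.6180-6.1554i) = -11.1907-25.0380i
Z[3] = 3·(2.4271+0.1388i) + 4·(-4.6180+6.1554i) = -11.1907+25.0380i
Z[4] = 3·(-0.9271-4.0287i) + 4·(-2.3820+1.4531i) = -12.3093-6.2737i

DFT(3x + 4y) = 3·X + 4·Y = [-13, -12.3093+6.2737i, -11.1907-25.0380i, -11.1907+25.0380i, -12.3093-6.2737i]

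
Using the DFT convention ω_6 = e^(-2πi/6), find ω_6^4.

ω_6^4 = e^(-2πi·4/6)
= cos(-2π·4/6) + i·sin(-2π·4/6)
= cos(-8π/6) + i·sin(-8π/6)

ω_6^4 = cos(-8π/6) + i·sin(-8π/6) = -0.5000+0.8660i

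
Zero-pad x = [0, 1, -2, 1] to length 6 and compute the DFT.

Original 4-point DFT: [0, 2, -4, 2]
Zero-padded 6-point DFT provides frequency interpolation.

DFT_6([x, 0, ...]) = [0, 0.5000+0.8660i, 1.5000-2.5981i, -4, 1.5000+2.5981i, 0.5000-0.8660i]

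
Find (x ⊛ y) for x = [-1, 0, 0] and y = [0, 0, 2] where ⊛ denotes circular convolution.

(x ⊛ y)[n] = Σ(m=0 to 2) x[m] · y[(n-m) mod 3]

Computing each output sample:
(x ⊛ y)[0] = 0
(x ⊛ y)[1] = 0
(x ⊛ y)[2] = -2

x ⊛ y = [0, 0, -2]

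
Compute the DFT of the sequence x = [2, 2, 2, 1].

X[k] = Σ(n=0 to 3) x[n] · ω_4^(nk)
where ω_4 = e^(-2πi/4)

Computing each X[k]:
X[0] = 7
X[1] = -1i
X[2] = 1
X[3] = 1i

X = [7, -1i, 1, 1i]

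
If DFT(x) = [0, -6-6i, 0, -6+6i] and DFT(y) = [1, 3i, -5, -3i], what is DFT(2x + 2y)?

By linearity: DFT(2x + 2y) = 2·DFT(x) + 2·DFT(y)
= 2·[0, -6-6i, 0, -6+6i] + 2·[1, 3i, -5, -3i]

Computing element-wise:
Z[0] = 2·(0) + 2·(1) = 2
Z[1] = 2·(-6-6i) + 2·(3i) = -12-6i
Z[2] = 2·(0) + 2·(-5) = -10
Z[3] = 2·(-6+6i) + 2·(-3i) = -12+6i

DFT(2x + 2y) = 2·X + 2·Y = [2, -12-6i, -10, -12+6i]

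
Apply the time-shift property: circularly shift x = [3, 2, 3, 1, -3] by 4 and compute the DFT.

Time shift by 4: X_shifted[k] = ω_5^(4k) · X[k]
Shifted x = [2, 3, 1, -3, 3]

DFT(x[n-4]) = [6, 5.4721-2.3511i, -3.4721+3.8042i, -3.4721-3.8042i, 5.4721+2.3511i]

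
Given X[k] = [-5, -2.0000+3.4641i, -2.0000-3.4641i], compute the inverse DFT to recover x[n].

x[n] = (1/3) Σ(k=0 to 2) X[k] · e^(2πikn/3)

Computing each x[n]:
x[0] = -3
x[1] = -3
x[2] = 1

x = [-3, -3, 1]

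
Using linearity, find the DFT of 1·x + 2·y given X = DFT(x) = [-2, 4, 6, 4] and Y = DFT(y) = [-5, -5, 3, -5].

By linearity: DFT(1x + 2y) = 1·DFT(x) + 2·DFT(y)
= 1·[-2, 4, 6, 4] + 2·[-5, -5, 3, -5]

Computing element-wise:
Z[0] = 1·(-2) + 2·(-5) = -12
Z[1] = 1·(4) + 2·(-5) = -6
Z[2] = 1·(6) + 2·(3) = 12
Z[3] = 1·(4) + 2·(-5) = -6

DFT(1x + 2y) = 1·X + 2·Y = [-12, -6, 12, -6]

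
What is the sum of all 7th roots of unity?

Sum of all nth roots of unity equals 0 for n > 1 (geometric series with r ≠ 1).

0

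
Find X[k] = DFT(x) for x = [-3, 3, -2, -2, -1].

X[k] = Σ(n=0 to 4) x[n] · ω_5^(nk)
where ω_5 = e^(-2πi/5)

Computing each X[k]:
X[0] = -5
X[1] = 0.8541-3.8042i
X[2] = -5.8541-2.3511i
X[3] = -5.8541+2.3511i
X[4] = 0.8541+3.8042i

X = [-5, 0.8541-3.8042i, -5.8541-2.3511i, -5.8541+2.3511i, 0.8541+3.8042i]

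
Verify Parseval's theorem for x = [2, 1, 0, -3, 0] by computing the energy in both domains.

Time domain:
Σ|x[n]|² = |2|² + |1|² + |0|² + |-3|² + |0|² = 14.0000

Frequency domain:
(1/5)Σ|X[k]|² = (1/5)(|0|² + |4.7361-2.7144i|² + |0.2639+2.2654i|² + |0.2639-2.2654i|² + |4.7361+2.7144i|²) = (1/5)·70.0000 = 14.0000

Both sides agree, confirming Parseval's theorem.

Σ|x[n]|² = (1/N)Σ|X[k]|² = 14.0000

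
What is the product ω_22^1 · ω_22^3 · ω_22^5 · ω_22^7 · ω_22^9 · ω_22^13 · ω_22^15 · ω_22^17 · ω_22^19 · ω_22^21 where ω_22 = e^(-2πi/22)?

The primitive 22nd roots of unity are ω_22^k for k coprime to 22: k ∈ {1, 3, 5, 7, 9, 13, 15, 17, 19, 21}
Their product equals the constant term of the cyclotomic polynomial Φ_22(x) up to sign.
For n ≥ 3, the product of all primitive nth roots of unity is 1. (For n=1 it is 1; for n=2 it is -1.)

1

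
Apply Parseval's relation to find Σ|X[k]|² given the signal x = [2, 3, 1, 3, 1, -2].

Parseval: Σ|x[n]|² = (1/N)Σ|X[k]|², so Σ|X[k]|² = N·Σ|x[n]|² = 6·28.0000

Σ|X[k]|² = N·Σ|x[n]|² = 6·28.0000 = 168.0000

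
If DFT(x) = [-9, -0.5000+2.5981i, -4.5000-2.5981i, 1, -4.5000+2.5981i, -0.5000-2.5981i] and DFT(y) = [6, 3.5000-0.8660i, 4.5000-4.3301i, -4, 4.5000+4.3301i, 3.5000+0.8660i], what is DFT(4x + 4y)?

By linearity: DFT(4x + 4y) = 4·DFT(x) + 4·DFT(y)
= 4·[-9, -0.5000+2.5981i, -4.5000-2.5981i, 1, -4.5000+2.5981i, -0.5000-2.5981i] + 4·[6, 3.5000-0.8660i, 4.5000-4.3301i, -4, 4.5000+4.3301i, 3.5000+0.8660i]

Computing element-wise:
Z[0] = 4·(-9) + 4·(6) = -12
Z[1] = 4·(-0.5000+2.5981i) + 4·(3.5000-0.8660i) = 12.0000+6.9284i
Z[2] = 4·(-4.5000-2.5981i) + 4·(4.5000-4.3301i) = -27.7128i
Z[3] = 4·(1) + 4·(-4) = -12
Z[4] = 4·(-4.5000+2.5981i) + 4·(4.5000+4.3301i) = 27.7128i
Z[5] = 4·(-0.5000-2.5981i) + 4·(3.5000+0.8660i) = 12.0000-6.9284i

DFT(4x + 4y) = 4·X + 4·Y = [-12, 12.0000+6.9284i, -27.7128i, -12, 27.7128i, 12.0000-6.9284i]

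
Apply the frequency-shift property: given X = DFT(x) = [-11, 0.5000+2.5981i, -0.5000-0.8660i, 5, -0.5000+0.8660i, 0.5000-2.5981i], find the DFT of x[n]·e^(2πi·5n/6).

Modulation property: DFT(ω_6^(-5n)·x[n]) = X[(k-5) mod 6], so circularly shift X by 5 positions.

X[k-5] = [0.5000+2.5981i, -0.5000-0.8660i, 5, -0.5000+0.8660i, 0.5000-2.5981i, -11]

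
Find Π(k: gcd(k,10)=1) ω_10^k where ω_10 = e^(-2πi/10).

The primitive 10th roots of unity are ω_10^k for k coprime to 10: k ∈ {1, 3, 7, 9}
Their product equals the constant term of the cyclotomic polynomial Φ_10(x) up to sign.
For n ≥ 3, the product of all primitive nth roots of unity is 1. (For n=1 it is 1; for n=2 it is -1.)

1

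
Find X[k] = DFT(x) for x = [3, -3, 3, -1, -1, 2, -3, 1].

X[k] = Σ(n=0 to 7) x[n] · ω_8^(nk)
where ω_8 = e^(-2πi/8)

Computing each X[k]:
X[0] = 1
X[1] = 1.8787-1.0503i
X[2] = 2+1i
X[3] = 6.1213+10.9497i
X[4] = 3
X[5] = 6.1213-10.9497i
X[6] = 2-1i
X[7] = 1.8787+1.0503i

X = [1, 1.8787-1.0503i, 2+1i, 6.1213+10.9497i, 3, 6.1213-10.9497i, 2-1i, 1.8787+1.0503i]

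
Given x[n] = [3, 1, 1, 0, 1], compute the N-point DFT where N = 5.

X[k] = Σ(n=0 to 4) x[n] · ω_5^(nk)
where ω_5 = e^(-2πi/5)

Computing each X[k]:
X[0] = 6
X[1] = 2.8090-0.5878i
X[2] = 1.6910+0.9511i
X[3] = 1.6910-0.9511i
X[4] = 2.8090+0.5878i

X = [6, 2.8090-0.5878i, 1.6910+0.9511i, 1.6910-0.9511i, 2.8090+0.5878i]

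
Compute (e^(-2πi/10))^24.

Since ω_10^10 = 1, powers reduce modulo 10.
24 mod 10 = 4
So ω_10^24 = ω_10^4 = e^(-2πi·4/10)

ω_10^24 = ω_10^4 = -0.8090-0.5878i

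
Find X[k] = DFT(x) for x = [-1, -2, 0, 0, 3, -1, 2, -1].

X[k] = Σ(n=0 to 7) x[n] · ω_8^(nk)
where ω_8 = e^(-2πi/8)

Computing each X[k]:
X[0] = 0
X[1] = -5.4142+2.0000i
X[2] = 2i
X[3] = -2.5858-2.0000i
X[4] = 8
X[5] = -2.5858+2.0000i
X[6] = -2i
X[7] = -5.4142-2.0000i

X = [0, -5.4142+2.0000i, 2i, -2.5858-2.0000i, 8, -2.5858+2.0000i, -2i, -5.4142-2.0000i]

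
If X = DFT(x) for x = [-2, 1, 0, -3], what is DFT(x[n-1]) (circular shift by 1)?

Time shift by 1: X_shifted[k] = ω_4^(1k) · X[k]
Shifted x = [-3, -2, 1, 0]

DFT(x[n-1]) = [-4, -4+2i, 0, -4-2i]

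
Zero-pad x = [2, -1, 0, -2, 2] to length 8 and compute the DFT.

Original 5-point DFT: [1, 3.9271+1.6776i, 0.5729+3.6655i, 0.5729-3.6655i, 3.9271-1.6776i]
Zero-padded 8-point DFT provides frequency interpolation.

DFT_8([x, 0, ...]) = [1, 0.7071+2.1213i, 4-1i, -0.7071+2.1213i, 7, -0.7071-2.1213i, 4+1i, 0.7071-2.1213i]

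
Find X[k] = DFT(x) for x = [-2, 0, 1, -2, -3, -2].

X[k] = Σ(n=0 to 5) x[n] · ω_6^(nk)
where ω_6 = e^(-2πi/6)

Computing each X[k]:
X[0] = -8
X[1] = -5.1962i
X[2] = -2.0000+1.7321i
X[3] = 0
X[4] = -2.0000-1.7321i
X[5] = 5.1962i

X = [-8, -5.1962i, -2.0000+1.7321i, 0, -2.0000-1.7321i, 5.1962i]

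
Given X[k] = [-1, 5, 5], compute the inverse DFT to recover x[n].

x[n] = (1/3) Σ(k=0 to 2) X[k] · e^(2πikn/3)

Computing each x[n]:
x[0] = 3
x[1] = -2
x[2] = -2

x = [3, -2, -2]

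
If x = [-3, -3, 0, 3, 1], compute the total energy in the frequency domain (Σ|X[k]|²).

Parseval: Σ|x[n]|² = (1/N)Σ|X[k]|², so Σ|X[k]|² = N·Σ|x[n]|² = 5·28.0000

Σ|X[k]|² = N·Σ|x[n]|² = 5·28.0000 = 140.0000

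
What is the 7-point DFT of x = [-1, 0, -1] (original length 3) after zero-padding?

Original 3-point DFT: [-2, -0.5000-0.8660i, -0.5000+0.8660i]
Zero-padded 7-point DFT provides frequency interpolation.

DFT_7([x, 0, ...]) = [-2, -0.7775+0.9749i, -0.0990-0.4339i, -1.6235-0.7818i, -1.6235+0.7818i, -0.0990+0.4339i, -0.7775-0.9749i]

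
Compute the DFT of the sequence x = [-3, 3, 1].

X[k] = Σ(n=0 to 2) x[n] · ω_3^(nk)
where ω_3 = e^(-2πi/3)

Computing each X[k]:
X[0] = 1
X[1] = -5.0000-1.7321i
X[2] = -5.0000+1.7321i

X = [1, -5.0000-1.7321i, -5.0000+1.7321i]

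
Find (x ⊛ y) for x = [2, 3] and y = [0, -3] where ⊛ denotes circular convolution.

(x ⊛ y)[n] = Σ(m=0 to 1) x[m] · y[(n-m) mod 2]

Computing each output sample:
(x ⊛ y)[0] = -9
(x ⊛ y)[1] = -6

x ⊛ y = [-9, -6]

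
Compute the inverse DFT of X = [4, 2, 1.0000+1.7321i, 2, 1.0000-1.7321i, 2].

x[n] = (1/6) Σ(k=0 to 5) X[k] · e^(2πikn/6)

Computing each x[n]:
x[0] = 2
x[1] = 0
x[2] = 1
x[3] = 0
x[4] = 0
x[5] = 1

x = [2, 0, 1, 0, 0, 1]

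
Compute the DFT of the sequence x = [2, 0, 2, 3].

X[k] = Σ(n=0 to 3) x[n] · ω_4^(nk)
where ω_4 = e^(-2πi/4)

Computing each X[k]:
X[0] = 7
X[1] = 3i
X[2] = 1
X[3] = -3i

X = [7, 3i, 1, -3i]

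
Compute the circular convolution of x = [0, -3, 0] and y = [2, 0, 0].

(x ⊛ y)[n] = Σ(m=0 to 2) x[m] · y[(n-m) mod 3]

Computing each output sample:
(x ⊛ y)[0] = 0
(x ⊛ y)[1] = -6
(x ⊛ y)[2] = 0

x ⊛ y = [0, -6, 0]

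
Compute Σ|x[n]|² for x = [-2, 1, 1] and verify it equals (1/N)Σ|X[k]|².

Time domain:
Σ|x[n]|² = |-2|² + |1|² + |1|² = 6.0000

Frequency domain:
(1/3)Σ|X[k]|² = (1/3)(|0|² + |-3|² + |-3|²) = (1/3)·18.0000 = 6.0000

Both sides agree, confirming Parseval's theorem.

Σ|x[n]|² = (1/N)Σ|X[k]|² = 6.0000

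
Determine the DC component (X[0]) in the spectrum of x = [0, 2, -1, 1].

X[0] = Σ(n=0 to 3) x[n] · ω_4^0 = Σ x[n]
= (0) + (2) + (-1) + (1)

X[0] = 2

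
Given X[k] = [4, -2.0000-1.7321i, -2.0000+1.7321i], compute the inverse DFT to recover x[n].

x[n] = (1/3) Σ(k=0 to 2) X[k] · e^(2πikn/3)

Computing each x[n]:
x[0] = 0
x[1] = 3
x[2] = 1

x = [0, 3, 1]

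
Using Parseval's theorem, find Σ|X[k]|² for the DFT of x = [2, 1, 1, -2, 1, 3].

Parseval: Σ|x[n]|² = (1/N)Σ|X[k]|², so Σ|X[k]|² = N·Σ|x[n]|² = 6·20.0000

Σ|X[k]|² = N·Σ|x[n]|² = 6·20.0000 = 120.0000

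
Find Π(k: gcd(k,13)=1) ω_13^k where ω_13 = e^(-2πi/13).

The primitive 13th roots of unity are ω_13^k for k coprime to 13: k ∈ {1, 2, 3, 4, 5, 6, 7, 8, 9, 10, 11, 12}
Their product equals the constant term of the cyclotomic polynomial Φ_13(x) up to sign.
For n ≥ 3, the product of all primitive nth roots of unity is 1. (For n=1 it is 1; for n=2 it is -1.)

1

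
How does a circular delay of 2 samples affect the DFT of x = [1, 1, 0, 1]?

Time shift by 2: X_shifted[k] = ω_4^(2k) · X[k]
Shifted x = [0, 1, 1, 1]

DFT(x[n-2]) = [3, -1, -1, -1]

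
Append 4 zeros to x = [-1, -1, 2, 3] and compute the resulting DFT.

Original 4-point DFT: [3, -3+4i, -1, -3-4i]
Zero-padded 8-point DFT provides frequency interpolation.

DFT_8([x, 0, ...]) = [3, -3.8284-3.4142i, -3+4i, 1.8284+0.5858i, -1, 1.8284-0.5858i, -3-4i, -3.8284+3.4142i]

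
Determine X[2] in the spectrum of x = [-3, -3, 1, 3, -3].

X[2] = Σ(n=0 to 4) x[n] · ω_5^(2n) where ω_5 = e^(-2πi/5)
= (-3)·ω_5^0 + (-3)·ω_5^2 + (1)·ω_5^4 + (3)·ω_5^6 + (-3)·ω_5^8

X[2] = 3.0902-1.9021i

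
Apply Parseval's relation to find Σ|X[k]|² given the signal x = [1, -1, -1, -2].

Parseval: Σ|x[n]|² = (1/N)Σ|X[k]|², so Σ|X[k]|² = N·Σ|x[n]|² = 4·7.0000

Σ|X[k]|² = N·Σ|x[n]|² = 4·7.0000 = 28.0000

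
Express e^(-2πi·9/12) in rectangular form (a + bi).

ω_12^9 = e^(-2πi·9/12)
= cos(-2π·9/12) + i·sin(-2π·9/12)
= cos(-18π/12) + i·sin(-18π/12)

ω_12^9 = cos(-18π/12) + i·sin(-18π/12) = 1i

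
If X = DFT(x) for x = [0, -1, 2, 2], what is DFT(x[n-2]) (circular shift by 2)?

Time shift by 2: X_shifted[k] = ω_4^(2k) · X[k]
Shifted x = [2, 2, 0, -1]

DFT(x[n-2]) = [3, 2-3i, 1, 2+3i]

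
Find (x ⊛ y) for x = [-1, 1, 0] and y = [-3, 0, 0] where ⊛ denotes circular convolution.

(x ⊛ y)[n] = Σ(m=0 to 2) x[m] · y[(n-m) mod 3]

Computing each output sample:
(x ⊛ y)[0] = 3
(x ⊛ y)[1] = -3
(x ⊛ y)[2] = 0

x ⊛ y = [3, -3, 0]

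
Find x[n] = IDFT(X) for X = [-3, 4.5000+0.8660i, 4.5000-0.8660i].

x[n] = (1/3) Σ(k=0 to 2) X[k] · e^(2πikn/3)

Computing each x[n]:
x[0] = 2
x[1] = -3
x[2] = -2

x = [2, -3, -2]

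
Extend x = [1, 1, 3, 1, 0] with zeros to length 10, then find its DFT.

Original 5-point DFT: [6, -1.9271-2.1266i, 1.4271+1.3143i, 1.4271-1.3143i, -1.9271+2.1266i]
Zero-padded 10-point DFT provides frequency interpolation.

DFT_10([x, 0, ...]) = [6, 2.4271-4.3920i, -1.9271-2.1266i, -0.9271+1.4001i, 1.4271+1.3143i, 2, 1.4271-1.3143i, -0.9271-1.4001i, -1.9271+2.1266i, 2.4271+4.3920i]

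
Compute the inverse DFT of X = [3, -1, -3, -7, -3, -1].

x[n] = (1/6) Σ(k=0 to 5) X[k] · e^(2πikn/6)

Computing each x[n]:
x[0] = -2
x[1] = 2
x[2] = 0
x[3] = 1
x[4] = 0
x[5] = 2

x = [-2, 2, 0, 1, 0, 2]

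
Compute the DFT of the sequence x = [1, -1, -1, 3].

X[k] = Σ(n=0 to 3) x[n] · ω_4^(nk)
where ω_4 = e^(-2πi/4)

Computing each X[k]:
X[0] = 2
X[1] = 2+4i
X[2] = -2
X[3] = 2-4i

X = [2, 2+4i, -2, 2-4i]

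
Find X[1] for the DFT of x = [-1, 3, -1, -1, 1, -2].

X[1] = Σ(n=0 to 5) x[n] · ω_6^(1n) where ω_6 = e^(-2πi/6)
= (-1)·ω_6^0 + (3)·ω_6^1 + (-1)·ω_6^2 + (-1)·ω_6^3 + (1)·ω_6^4 + (-2)·ω_6^5

X[1] = 0.5000-2.5981i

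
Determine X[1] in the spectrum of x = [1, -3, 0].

X[1] = Σ(n=0 to 2) x[n] · ω_3^(1n) where ω_3 = e^(-2πi/3)
= (1)·ω_3^0 + (-3)·ω_3^1 + (0)·ω_3^2

X[1] = 2.5000+2.5981i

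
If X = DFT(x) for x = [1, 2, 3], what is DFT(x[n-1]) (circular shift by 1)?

Time shift by 1: X_shifted[k] = ω_3^(1k) · X[k]
Shifted x = [3, 1, 2]

DFT(x[n-1]) = [6, 1.5000+0.8660i, 1.5000-0.8660i]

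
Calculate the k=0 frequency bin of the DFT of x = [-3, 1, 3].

X[0] = Σ(n=0 to 2) x[n] · ω_3^0 = Σ x[n]
= (-3) + (1) + (3)

X[0] = 1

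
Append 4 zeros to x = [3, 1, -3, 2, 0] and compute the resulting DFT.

Original 5-point DFT: [3, 4.1180+1.9879i, 1.8820-5.3431i, 1.8820+5.3431i, 4.1180-1.9879i]
Zero-padded 9-point DFT provides frequency interpolation.

DFT_9([x, 0, ...]) = [3, 2.2451+0.5796i, 4.9927+1.7733i, 6.0000-3.4641i, -1.2378-4.0024i, -1.2378+4.0024i, 6.0000+3.4641i, 4.9927-1.7733i, 2.2451-0.5796i]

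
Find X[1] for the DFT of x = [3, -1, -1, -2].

X[1] = Σ(n=0 to 3) x[n] · ω_4^(1n) where ω_4 = e^(-2πi/4)
= (3)·ω_4^0 + (-1)·ω_4^1 + (-1)·ω_4^2 + (-2)·ω_4^3

X[1] = 4-1i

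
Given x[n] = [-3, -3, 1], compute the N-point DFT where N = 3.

X[k] = Σ(n=0 to 2) x[n] · ω_3^(nk)
where ω_3 = e^(-2πi/3)

Computing each X[k]:
X[0] = -5
X[1] = -2.0000+3.4641i
X[2] = -2.0000-3.4641i

X = [-5, -2.0000+3.4641i, -2.0000-3.4641i]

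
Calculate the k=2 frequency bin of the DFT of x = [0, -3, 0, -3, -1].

X[2] = Σ(n=0 to 4) x[n] · ω_5^(2n) where ω_5 = e^(-2πi/5)
= (0)·ω_5^0 + (-3)·ω_5^2 + (0)·ω_5^4 + (-3)·ω_5^6 + (-1)·ω_5^8

X[2] = 2.3090+4.0287i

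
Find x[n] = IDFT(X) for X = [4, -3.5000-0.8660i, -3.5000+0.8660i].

x[n] = (1/3) Σ(k=0 to 2) X[k] · e^(2πikn/3)

Computing each x[n]:
x[0] = -1
x[1] = 3
x[2] = 2

x = [-1, 3, 2]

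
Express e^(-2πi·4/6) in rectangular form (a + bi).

ω_6^4 = e^(-2πi·4/6)
= cos(-2π·4/6) + i·sin(-2π·4/6)
= cos(-8π/6) + i·sin(-8π/6)

ω_6^4 = cos(-8π/6) + i·sin(-8π/6) = -0.5000+0.8660i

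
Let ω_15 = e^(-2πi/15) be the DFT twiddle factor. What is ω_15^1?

ω_15^1 = e^(-2πi·1/15)
= cos(-2π·1/15) + i·sin(-2π·1/15)
= cos(-2π/15) + i·sin(-2π/15)

ω_15^1 = cos(-2π/15) + i·sin(-2π/15) = 0.9135-0.4067i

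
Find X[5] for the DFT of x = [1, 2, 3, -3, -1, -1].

X[5] = Σ(n=0 to 5) x[n] · ω_6^(5n) where ω_6 = e^(-2πi/6)
= (1)·ω_6^0 + (2)·ω_6^5 + (3)·ω_6^10 + (-3)·ω_6^15 + (-1)·ω_6^20 + (-1)·ω_6^25

X[5] = 3.5000+6.0622i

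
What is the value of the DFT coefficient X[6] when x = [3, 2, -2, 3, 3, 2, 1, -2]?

X[6] = Σ(n=0 to 7) x[n] · ω_8^(6n) where ω_8 = e^(-2πi/8)
= (3)·ω_8^0 + (2)·ω_8^6 + (-2)·ω_8^12 + (3)·ω_8^18 + (3)·ω_8^24 + (2)·ω_8^30 + (1)·ω_8^36 + (-2)·ω_8^42

X[6] = 7+3i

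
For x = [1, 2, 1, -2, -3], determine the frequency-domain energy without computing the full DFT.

Parseval: Σ|x[n]|² = (1/N)Σ|X[k]|², so Σ|X[k]|² = N·Σ|x[n]|² = 5·19.0000

Σ|X[k]|² = N·Σ|x[n]|² = 5·19.0000 = 95.0000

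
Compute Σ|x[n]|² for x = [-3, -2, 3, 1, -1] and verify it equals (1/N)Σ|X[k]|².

Time domain:
Σ|x[n]|² = |-3|² + |-2|² + |3|² + |1|² + |-1|² = 24.0000

Frequency domain:
(1/5)Σ|X[k]|² = (1/5)(|-2|² + |-7.1631-0.2245i|² + |0.6631+2.4899i|² + |0.6631-2.4899i|² + |-7.1631+0.2245i|²) = (1/5)·120.0000 = 24.0000

Both sides agree, confirming Parseval's theorem.

Σ|x[n]|² = (1/N)Σ|X[k]|² = 24.0000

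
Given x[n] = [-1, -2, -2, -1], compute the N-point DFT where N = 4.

X[k] = Σ(n=0 to 3) x[n] · ω_4^(nk)
where ω_4 = e^(-2πi/4)

Computing each X[k]:
X[0] = -6
X[1] = 1+1i
X[2] = 0
X[3] = 1-1i

X = [-6, 1+1i, 0, 1-1i]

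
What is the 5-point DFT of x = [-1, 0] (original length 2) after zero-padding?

Original 2-point DFT: [-1, -1]
Zero-padded 5-point DFT provides frequency interpolation.

DFT_5([x, 0, ...]) = [-1, -1, -1, -1, -1]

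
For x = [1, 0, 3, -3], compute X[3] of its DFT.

X[3] = Σ(n=0 to 3) x[n] · ω_4^(3n) where ω_4 = e^(-2πi/4)
= (1)·ω_4^0 + (0)·ω_4^3 + (3)·ω_4^6 + (-3)·ω_4^9

X[3] = -2+3i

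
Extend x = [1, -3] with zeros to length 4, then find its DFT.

Original 2-point DFT: [-2, 4]
Zero-padded 4-point DFT provides frequency interpolation.

DFT_4([x, 0, ...]) = [-2, 1+3i, 4, 1-3i]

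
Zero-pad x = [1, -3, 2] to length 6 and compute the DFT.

Original 3-point DFT: [0, 1.5000+4.3301i, 1.5000-4.3301i]
Zero-padded 6-point DFT provides frequency interpolation.

DFT_6([x, 0, ...]) = [0, -1.5000+0.8660i, 1.5000+4.3301i, 6, 1.5000-4.3301i, -1.5000-0.8660i]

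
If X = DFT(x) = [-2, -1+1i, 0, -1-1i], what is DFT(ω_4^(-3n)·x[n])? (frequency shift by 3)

Modulation property: DFT(ω_4^(-3n)·x[n]) = X[(k-3) mod 4], so circularly shift X by 3 positions.

X[k-3] = [-1+1i, 0, -1-1i, -2]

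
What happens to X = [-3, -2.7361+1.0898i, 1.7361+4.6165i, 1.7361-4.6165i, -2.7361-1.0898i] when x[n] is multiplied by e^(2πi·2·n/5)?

Modulation property: DFT(ω_5^(-2n)·x[n]) = X[(k-2) mod 5], so circularly shift X by 2 positions.

X[k-2] = [1.7361-4.6165i, -2.7361-1.0898i, -3, -2.7361+1.0898i, 1.7361+4.6165i]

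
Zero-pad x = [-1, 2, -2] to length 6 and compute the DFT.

Original 3-point DFT: [-1, -1.0000-3.4641i, -1.0000+3.4641i]
Zero-padded 6-point DFT provides frequency interpolation.

DFT_6([x, 0, ...]) = [-1, 1, -1.0000-3.4641i, -5, -1.0000+3.4641i, 1]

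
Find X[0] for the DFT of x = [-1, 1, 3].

X[0] = Σ(n=0 to 2) x[n] · ω_3^0 = Σ x[n]
= (-1) + (1) + (3)

X[0] = 3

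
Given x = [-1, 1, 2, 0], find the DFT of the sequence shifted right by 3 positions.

Time shift by 3: X_shifted[k] = ω_4^(3k) · X[k]
Shifted x = [1, 2, 0, -1]

DFT(x[n-3]) = [2, 1-3i, 0, 1+3i]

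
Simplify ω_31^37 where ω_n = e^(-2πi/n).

Since ω_31^31 = 1, powers reduce modulo 31.
37 mod 31 = 6
So ω_31^37 = ω_31^6 = e^(-2πi·6/31)

ω_31^37 = ω_31^6 = 0.3473-0.9378i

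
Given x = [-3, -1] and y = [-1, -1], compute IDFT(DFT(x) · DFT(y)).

(x ⊛ y)[n] = Σ(m=0 to 1) x[m] · y[(n-m) mod 2]

Computing each output sample:
(x ⊛ y)[0] = 4
(x ⊛ y)[1] = 4

x ⊛ y = [4, 4]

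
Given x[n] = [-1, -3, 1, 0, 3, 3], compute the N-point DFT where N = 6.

X[k] = Σ(n=0 to 5) x[n] · ω_6^(nk)
where ω_6 = e^(-2πi/6)

Computing each X[k]:
X[0] = 3
X[1] = -3.0000+6.9282i
X[2] = -3.0000+3.4641i
X[3] = 3
X[4] = -3.0000-3.4641i
X[5] = -3.0000-6.9282i

X = [3, -3.0000+6.9282i, -3.0000+3.4641i, 3, -3.0000-3.4641i, -3.0000-6.9282i]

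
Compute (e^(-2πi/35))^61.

Since ω_35^35 = 1, powers reduce modulo 35.
61 mod 35 = 26
So ω_35^61 = ω_35^26 = e^(-2πi·26/35)

ω_35^61 = ω_35^26 = -0.0449+0.9990i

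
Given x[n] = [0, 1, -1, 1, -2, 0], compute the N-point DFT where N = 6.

X[k] = Σ(n=0 to 5) x[n] · ω_6^(nk)
where ω_6 = e^(-2πi/6)

Computing each X[k]:
X[0] = -1
X[1] = 1.0000-1.7321i
X[2] = 2
X[3] = -5
X[4] = 2
X[5] = 1.0000+1.7321i

X = [-1, 1.0000-1.7321i, 2, -5, 2, 1.0000+1.7321i]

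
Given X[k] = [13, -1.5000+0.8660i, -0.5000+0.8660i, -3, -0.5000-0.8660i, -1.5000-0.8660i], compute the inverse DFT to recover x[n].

x[n] = (1/6) Σ(k=0 to 5) X[k] · e^(2πikn/6)

Computing each x[n]:
x[0] = 1
x[1] = 2
x[2] = 2
x[3] = 3
x[4] = 2
x[5] = 3

x = [1, 2, 2, 3, 2, 3]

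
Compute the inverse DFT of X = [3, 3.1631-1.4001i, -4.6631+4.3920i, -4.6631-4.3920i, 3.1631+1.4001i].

x[n] = (1/5) Σ(k=0 to 4) X[k] · e^(2πikn/5)

Computing each x[n]:
x[0] = 0
x[1] = 2
x[2] = 1
x[3] = -3
x[4] = 3

x = [0, 2, 1, -3, 3]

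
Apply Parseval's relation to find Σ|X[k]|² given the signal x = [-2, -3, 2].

Parseval: Σ|x[n]|² = (1/N)Σ|X[k]|², so Σ|X[k]|² = N·Σ|x[n]|² = 3·17.0000

Σ|X[k]|² = N·Σ|x[n]|² = 3·17.0000 = 51.0000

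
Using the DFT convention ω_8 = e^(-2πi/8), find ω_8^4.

ω_8^4 = e^(-2πi·4/8)
= cos(-2π·4/8) + i·sin(-2π·4/8)
= cos(-8π/8) + i·sin(-8π/8)

ω_8^4 = cos(-8π/8) + i·sin(-8π/8) = -1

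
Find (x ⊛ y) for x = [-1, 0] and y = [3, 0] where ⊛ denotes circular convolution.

(x ⊛ y)[n] = Σ(m=0 to 1) x[m] · y[(n-m) mod 2]

Computing each output sample:
(x ⊛ y)[0] = -3
(x ⊛ y)[1] = 0

x ⊛ y = [-3, 0]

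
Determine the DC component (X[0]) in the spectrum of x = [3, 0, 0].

X[0] = Σ(n=0 to 2) x[n] · ω_3^0 = Σ x[n]
= (3) + (0) + (0)

X[0] = 3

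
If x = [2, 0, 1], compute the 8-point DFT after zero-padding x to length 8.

Original 3-point DFT: [3, 1.5000+0.8660i, 1.5000-0.8660i]
Zero-padded 8-point DFT provides frequency interpolation.

DFT_8([x, 0, ...]) = [3, 2-1i, 1, 2+1i, 3, 2-1i, 1, 2+1i]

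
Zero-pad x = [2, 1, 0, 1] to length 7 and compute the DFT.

Original 4-point DFT: [4, 2, 0, 2]
Zero-padded 7-point DFT provides frequency interpolation.

DFT_7([x, 0, ...]) = [4, 1.7225-1.2157i, 2.4010-0.1931i, 0.8765-1.4088i, 0.8765+1.4088i, 2.4010+0.1931i, 1.7225+1.2157i]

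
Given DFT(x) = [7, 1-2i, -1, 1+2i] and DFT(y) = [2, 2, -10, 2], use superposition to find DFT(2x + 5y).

By linearity: DFT(2x + 5y) = 2·DFT(x) + 5·DFT(y)
= 2·[7, 1-2i, -1, 1+2i] + 5·[2, 2, -10, 2]

Computing element-wise:
Z[0] = 2·(7) + 5·(2) = 24
Z[1] = 2·(1-2i) + 5·(2) = 12-4i
Z[2] = 2·(-1) + 5·(-10) = -52
Z[3] = 2·(1+2i) + 5·(2) = 12+4i

DFT(2x + 5y) = 2·X + 5·Y = [24, 12-4i, -52, 12+4i]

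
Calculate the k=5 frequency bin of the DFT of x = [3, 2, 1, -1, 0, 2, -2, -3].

X[5] = Σ(n=0 to 7) x[n] · ω_8^(5n) where ω_8 = e^(-2πi/8)
= (3)·ω_8^0 + (2)·ω_8^5 + (1)·ω_8^10 + (-1)·ω_8^15 + (0)·ω_8^20 + (2)·ω_8^25 + (-2)·ω_8^30 + (-3)·ω_8^35

X[5] = 4.4142-1.5858i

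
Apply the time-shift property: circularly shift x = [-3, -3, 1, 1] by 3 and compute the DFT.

Time shift by 3: X_shifted[k] = ω_4^(3k) · X[k]
Shifted x = [-3, 1, 1, -3]

DFT(x[n-3]) = [-4, -4-4i, 0, -4+4i]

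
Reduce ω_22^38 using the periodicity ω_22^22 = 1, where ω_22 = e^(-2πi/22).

Since ω_22^22 = 1, powers reduce modulo 22.
38 mod 22 = 16
So ω_22^38 = ω_22^16 = e^(-2πi·16/22)

ω_22^38 = ω_22^16 = -0.1423+0.9898i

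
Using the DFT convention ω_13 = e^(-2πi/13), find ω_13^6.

ω_13^6 = e^(-2πi·6/13)
= cos(-2π·6/13) + i·sin(-2π·6/13)
= cos(-12π/13) + i·sin(-12π/13)

ω_13^6 = cos(-12π/13) + i·sin(-12π/13) = -0.9709-0.2393i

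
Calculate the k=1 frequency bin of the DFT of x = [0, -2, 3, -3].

X[1] = Σ(n=0 to 3) x[n] · ω_4^(1n) where ω_4 = e^(-2πi/4)
= (0)·ω_4^0 + (-2)·ω_4^1 + (3)·ω_4^2 + (-3)·ω_4^3

X[1] = -3-1i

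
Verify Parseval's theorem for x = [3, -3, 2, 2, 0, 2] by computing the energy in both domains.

Time domain:
Σ|x[n]|² = |3|² + |-3|² + |2|² + |2|² + |0|² + |2|² = 30.0000

Frequency domain:
(1/6)Σ|X[k]|² = (1/6)(|6|² + |-0.5000+2.5981i|² + |4.5000+6.0622i|² + |4|² + |4.5000-6.0622i|² + |-0.5000-2.5981i|²) = (1/6)·180.0000 = 30.0000

Both sides agree, confirming Parseval's theorem.

Σ|x[n]|² = (1/N)Σ|X[k]|² = 30.0000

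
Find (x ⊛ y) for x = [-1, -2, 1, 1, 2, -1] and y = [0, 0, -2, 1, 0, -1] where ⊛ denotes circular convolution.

(x ⊛ y)[n] = Σ(m=0 to 5) x[m] · y[(n-m) mod 6]

Computing each output sample:
(x ⊛ y)[0] = -1
(x ⊛ y)[1] = 3
(x ⊛ y)[2] = 0
(x ⊛ y)[3] = 1
(x ⊛ y)[4] = -3
(x ⊛ y)[5] = 0

x ⊛ y = [-1, 3, 0, 1, -3, 0]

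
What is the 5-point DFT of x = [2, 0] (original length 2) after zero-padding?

Original 2-point DFT: [2, 2]
Zero-padded 5-point DFT provides frequency interpolation.

DFT_5([x, 0, ...]) = [2, 2, 2, 2, 2]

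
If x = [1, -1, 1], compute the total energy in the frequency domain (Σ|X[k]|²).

Parseval: Σ|x[n]|² = (1/N)Σ|X[k]|², so Σ|X[k]|² = N·Σ|x[n]|² = 3·3.0000

Σ|X[k]|² = N·Σ|x[n]|² = 3·3.0000 = 9.0000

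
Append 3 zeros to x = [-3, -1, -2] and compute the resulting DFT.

Original 3-point DFT: [-6, -1.5000-0.8660i, -1.5000+0.8660i]
Zero-padded 6-point DFT provides frequency interpolation.

DFT_6([x, 0, ...]) = [-6, -2.5000+2.5981i, -1.5000-0.8660i, -4, -1.5000+0.8660i, -2.5000-2.5981i]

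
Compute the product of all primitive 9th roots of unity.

The primitive 9th roots of unity are ω_9^k for k coprime to 9: k ∈ {1, 2, 4, 5, 7, 8}
Their product equals the constant term of the cyclotomic polynomial Φ_9(x) up to sign.
For n ≥ 3, the product of all primitive nth roots of unity is 1. (For n=1 it is 1; for n=2 it is -1.)

1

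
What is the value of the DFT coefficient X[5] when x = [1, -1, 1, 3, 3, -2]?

X[5] = Σ(n=0 to 5) x[n] · ω_6^(5n) where ω_6 = e^(-2πi/6)
= (1)·ω_6^0 + (-1)·ω_6^5 + (1)·ω_6^10 + (3)·ω_6^15 + (3)·ω_6^20 + (-2)·ω_6^25

X[5] = -5.5000-0.8660i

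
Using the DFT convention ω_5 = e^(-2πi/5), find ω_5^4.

ω_5^4 = e^(-2πi·4/5)
= cos(-2π·4/5) + i·sin(-2π·4/5)
= cos(-8π/5) + i·sin(-8π/5)

ω_5^4 = cos(-8π/5) + i·sin(-8π/5) = 0.3090+0.9511i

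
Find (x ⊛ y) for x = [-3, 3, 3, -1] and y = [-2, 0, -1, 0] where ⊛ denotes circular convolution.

(x ⊛ y)[n] = Σ(m=0 to 3) x[m] · y[(n-m) mod 4]

Computing each output sample:
(x ⊛ y)[0] = 3
(x ⊛ y)[1] = -5
(x ⊛ y)[2] = -3
(x ⊛ y)[3] = -1

x ⊛ y = [3, -5, -3, -1]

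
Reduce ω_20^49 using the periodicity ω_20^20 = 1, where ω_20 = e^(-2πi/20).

Since ω_20^20 = 1, powers reduce modulo 20.
49 mod 20 = 9
So ω_20^49 = ω_20^9 = e^(-2πi·9/20)

ω_20^49 = ω_20^9 = -0.9511-0.3090i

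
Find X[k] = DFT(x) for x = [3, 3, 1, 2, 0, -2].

X[k] = Σ(n=0 to 5) x[n] · ω_6^(nk)
where ω_6 = e^(-2πi/6)

Computing each X[k]:
X[0] = 7
X[1] = 1.0000-5.1962i
X[2] = 4.0000-3.4641i
X[3] = 1
X[4] = 4.0000+3.4641i
X[5] = 1.0000+5.1962i

X = [7, 1.0000-5.1962i, 4.0000-3.4641i, 1, 4.0000+3.4641i, 1.0000+5.1962i]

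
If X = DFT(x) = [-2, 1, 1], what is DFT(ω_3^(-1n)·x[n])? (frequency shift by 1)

Modulation property: DFT(ω_3^(-1n)·x[n]) = X[(k-1) mod 3], so circularly shift X by 1 positions.

X[k-1] = [1, -2, 1]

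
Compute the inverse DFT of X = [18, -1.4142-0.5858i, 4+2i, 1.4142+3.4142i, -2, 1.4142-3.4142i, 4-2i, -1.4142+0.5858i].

x[n] = (1/8) Σ(k=0 to 7) X[k] · e^(2πikn/8)

Computing each x[n]:
x[0] = 3
x[1] = 1
x[2] = 2
x[3] = 3
x[4] = 3
x[5] = 3
x[6] = 0
x[7] = 3

x = [3, 1, 2, 3, 3, 3, 0, 3]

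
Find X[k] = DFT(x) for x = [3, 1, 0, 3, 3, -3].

X[k] = Σ(n=0 to 5) x[n] · ω_6^(nk)
where ω_6 = e^(-2πi/6)

Computing each X[k]:
X[0] = 7
X[1] = -2.5000-0.8660i
X[2] = 5.5000-6.0622i
X[3] = 5
X[4] = 5.5000+6.0622i
X[5] = -2.5000+0.8660i

X = [7, -2.5000-0.8660i, 5.5000-6.0622i, 5, 5.5000+6.0622i, -2.5000+0.8660i]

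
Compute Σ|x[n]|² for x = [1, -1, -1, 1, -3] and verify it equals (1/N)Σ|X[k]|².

Time domain:
Σ|x[n]|² = |1|² + |-1|² + |-1|² + |1|² + |-3|² = 13.0000

Frequency domain:
(1/5)Σ|X[k]|² = (1/5)(|-3|² + |-0.2361-0.7265i|² + |4.2361-3.0777i|² + |4.2361+3.0777i|² + |-0.2361+0.7265i|²) = (1/5)·65.0000 = 13.0000

Both sides agree, confirming Parseval's theorem.

Σ|x[n]|² = (1/N)Σ|X[k]|² = 13.0000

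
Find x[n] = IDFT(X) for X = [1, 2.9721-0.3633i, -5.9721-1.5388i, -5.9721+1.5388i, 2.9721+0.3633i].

x[n] = (1/5) Σ(k=0 to 4) X[k] · e^(2πikn/5)

Computing each x[n]:
x[0] = -1
x[1] = 3
x[2] = -2
x[3] = -1
x[4] = 2

x = [-1, 3, -2, -1, 2]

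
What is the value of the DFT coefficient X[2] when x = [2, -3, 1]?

X[2] = Σ(n=0 to 2) x[n] · ω_3^(2n) where ω_3 = e^(-2πi/3)
= (2)·ω_3^0 + (-3)·ω_3^2 + (1)·ω_3^4

X[2] = 3.0000-3.4641i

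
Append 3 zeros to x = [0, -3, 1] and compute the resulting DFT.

Original 3-point DFT: [-2, 1.0000+3.4641i, 1.0000-3.4641i]
Zero-padded 6-point DFT provides frequency interpolation.

DFT_6([x, 0, ...]) = [-2, -2.0000+1.7321i, 1.0000+3.4641i, 4, 1.0000-3.4641i, -2.0000-1.7321i]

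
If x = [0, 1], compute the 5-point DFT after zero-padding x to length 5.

Original 2-point DFT: [1, -1]
Zero-padded 5-point DFT provides frequency interpolation.

DFT_5([x, 0, ...]) = [1, 0.3090-0.9511i, -0.8090-0.5878i, -0.8090+0.5878i, 0.3090+0.9511i]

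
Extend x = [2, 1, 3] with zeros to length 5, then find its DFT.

Original 3-point DFT: [6, 1.7321i, -1.7321i]
Zero-padded 5-point DFT provides frequency interpolation.

DFT_5([x, 0, ...]) = [6, -0.1180-2.7144i, 2.1180+2.2654i, 2.1180-2.2654i, -0.1180+2.7144i]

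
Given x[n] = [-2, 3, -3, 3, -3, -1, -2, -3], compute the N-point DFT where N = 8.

X[k] = Σ(n=0 to 7) x[n] · ω_8^(nk)
where ω_8 = e^(-2πi/8)

Computing each X[k]:
X[0] = -8
X[1] = -0.4142-6.0711i
X[2] = -2i
X[3] = 2.4142-8.0711i
X[4] = -12
X[5] = 2.4142+8.0711i
X[6] = 2i
X[7] = -0.4142+6.0711i

X = [-8, -0.4142-6.0711i, -2i, 2.4142-8.0711i, -12, 2.4142+8.0711i, 2i, -0.4142+6.0711i]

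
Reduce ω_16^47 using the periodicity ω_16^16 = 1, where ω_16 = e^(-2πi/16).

Since ω_16^16 = 1, powers reduce modulo 16.
47 mod 16 = 15
So ω_16^47 = ω_16^15 = e^(-2πi·15/16)

ω_16^47 = ω_16^15 = 0.9239+0.3827i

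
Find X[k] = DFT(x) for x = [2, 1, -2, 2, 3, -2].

X[k] = Σ(n=0 to 5) x[n] · ω_6^(nk)
where ω_6 = e^(-2πi/6)

Computing each X[k]:
X[0] = 4
X[1] = -1.0000+1.7321i
X[2] = 4.0000-6.9282i
X[3] = 2
X[4] = 4.0000+6.9282i
X[5] = -1.0000-1.7321i

X = [4, -1.0000+1.7321i, 4.0000-6.9282i, 2, 4.0000+6.9282i, -1.0000-1.7321i]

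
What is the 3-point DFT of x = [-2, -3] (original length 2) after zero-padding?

Original 2-point DFT: [-5, 1]
Zero-padded 3-point DFT provides frequency interpolation.

DFT_3([x, 0, ...]) = [-5, -0.5000+2.5981i, -0.5000-2.5981i]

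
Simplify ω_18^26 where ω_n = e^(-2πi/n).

Since ω_18^18 = 1, powers reduce modulo 18.
26 mod 18 = 8
So ω_18^26 = ω_18^8 = e^(-2πi·8/18)

ω_18^26 = ω_18^8 = -0.9397-0.3420i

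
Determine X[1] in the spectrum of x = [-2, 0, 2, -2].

X[1] = Σ(n=0 to 3) x[n] · ω_4^(1n) where ω_4 = e^(-2πi/4)
= (-2)·ω_4^0 + (0)·ω_4^1 + (2)·ω_4^2 + (-2)·ω_4^3

X[1] = -4-2i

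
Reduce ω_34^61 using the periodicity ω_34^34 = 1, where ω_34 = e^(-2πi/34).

Since ω_34^34 = 1, powers reduce modulo 34.
61 mod 34 = 27
So ω_34^61 = ω_34^27 = e^(-2πi·27/34)

ω_34^61 = ω_34^27 = 0.2737+0.9618i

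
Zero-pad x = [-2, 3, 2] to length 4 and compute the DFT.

Original 3-point DFT: [3, -4.5000-0.8660i, -4.5000+0.8660i]
Zero-padded 4-point DFT provides frequency interpolation.

DFT_4([x, 0, ...]) = [3, -4-3i, -3, -4+3i]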